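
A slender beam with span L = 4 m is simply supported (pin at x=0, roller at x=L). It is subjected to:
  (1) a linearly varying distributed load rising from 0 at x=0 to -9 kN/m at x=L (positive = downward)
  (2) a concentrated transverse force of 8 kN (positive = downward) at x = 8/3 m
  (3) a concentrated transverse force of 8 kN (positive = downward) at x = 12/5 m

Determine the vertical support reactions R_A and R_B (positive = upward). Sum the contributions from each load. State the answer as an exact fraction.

R_A = -2/15 kN, R_B = -28/15 kN

Load 1 — triangular load w₀=-9 kN/m (0→w₀ over full span):
  R_A = w₀L/6 = (-9)·4/6 = -6 kN
  R_B = w₀L/3 = (-9)·4/3 = -12 kN
Load 2 — point force P=8 kN at a=8/3 m (b=L-a=4/3):
  R_A = Pb/L = 8·(4/3)/4 = 8/3 kN
  R_B = Pa/L = 8·(8/3)/4 = 16/3 kN
Load 3 — point force P=8 kN at a=12/5 m (b=L-a=8/5):
  R_A = Pb/L = 8·(8/5)/4 = 16/5 kN
  R_B = Pa/L = 8·(12/5)/4 = 24/5 kN
Superposition: R_A = -2/15 kN, R_B = -28/15 kN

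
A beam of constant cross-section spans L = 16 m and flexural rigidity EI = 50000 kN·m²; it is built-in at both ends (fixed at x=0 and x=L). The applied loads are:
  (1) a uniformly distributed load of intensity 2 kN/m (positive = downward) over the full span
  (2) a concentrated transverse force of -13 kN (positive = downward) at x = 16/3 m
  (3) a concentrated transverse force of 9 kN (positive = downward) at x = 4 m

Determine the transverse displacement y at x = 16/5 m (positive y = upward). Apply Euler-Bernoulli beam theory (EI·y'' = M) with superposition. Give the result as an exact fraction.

Load 1 — uniform load w=2 kN/m over full span:
  y_1 = -wx²(L-x)²/(24EI) = -2·(16/5)²·(16-(16/5))²/(24·50000) = -16384/5859375 m
Load 2 — point force P=-13 kN at a=16/3 m (b=L-a=32/3):
  y_2 = -Pb²x²(3aL-(3a+b)x)/(6L³EI)  [x≤a] = -(-13)·(32/3)²·(16/5)²·(3·(16/3)·16-(3·(16/3)+(32/3))·(16/5))/(6·16³·50000) = 13312/6328125 m
Load 3 — point force P=9 kN at a=4 m (b=L-a=12):
  y_3 = -Pb²x²(3aL-(3a+b)x)/(6L³EI)  [x≤a] = -9·12²·(16/5)²·(3·4·16-(3·4+12)·(16/5))/(6·16³·50000) = -486/390625 m
Superposition: y = Σ y_i = -306398/158203125 m ≈ -0.001937 m

y(16/5) = -306398/158203125 m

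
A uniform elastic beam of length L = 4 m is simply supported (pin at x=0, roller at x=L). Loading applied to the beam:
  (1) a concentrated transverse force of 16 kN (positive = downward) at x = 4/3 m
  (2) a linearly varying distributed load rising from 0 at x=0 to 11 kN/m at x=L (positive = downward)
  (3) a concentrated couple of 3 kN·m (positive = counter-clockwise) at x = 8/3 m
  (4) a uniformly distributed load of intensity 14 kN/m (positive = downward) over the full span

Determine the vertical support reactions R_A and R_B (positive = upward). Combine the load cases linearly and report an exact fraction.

Load 1 — point force P=16 kN at a=4/3 m (b=L-a=8/3):
  R_A = Pb/L = 16·(8/3)/4 = 32/3 kN
  R_B = Pa/L = 16·(4/3)/4 = 16/3 kN
Load 2 — triangular load w₀=11 kN/m (0→w₀ over full span):
  R_A = w₀L/6 = 11·4/6 = 22/3 kN
  R_B = w₀L/3 = 11·4/3 = 44/3 kN
Load 3 — applied couple M₀=3 kN·m at a=8/3 m (b=L-a=4/3):
  R_A = M₀/L = 3/4 kN
  R_B = -M₀/L = -3/4 kN
Load 4 — uniform load w=14 kN/m over full span:
  R_A = wL/2 = 14·4/2 = 28 kN
  R_B = wL/2 = 14·4/2 = 28 kN
Superposition: R_A = 187/4 kN, R_B = 189/4 kN

R_A = 187/4 kN, R_B = 189/4 kN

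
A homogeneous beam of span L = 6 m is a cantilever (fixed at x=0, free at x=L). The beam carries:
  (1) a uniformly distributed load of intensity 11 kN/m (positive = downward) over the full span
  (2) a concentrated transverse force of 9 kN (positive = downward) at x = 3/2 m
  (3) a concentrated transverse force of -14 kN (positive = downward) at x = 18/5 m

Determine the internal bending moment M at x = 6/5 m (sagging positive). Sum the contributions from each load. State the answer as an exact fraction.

M(6/5) = -4791/50 kN·m

Load 1 — uniform load w=11 kN/m over full span:
  M_1 = -w(L-x)²/2 = -11·(6-(6/5))²/2 = -3168/25 kN·m
Load 2 — point force P=9 kN at a=3/2 m (b=L-a=9/2):
  M_2 = -P(a-x)  [x≤a] = -9·((3/2)-(6/5)) = -27/10 kN·m
Load 3 — point force P=-14 kN at a=18/5 m (b=L-a=12/5):
  M_3 = -P(a-x)  [x≤a] = -(-14)·((18/5)-(6/5)) = 168/5 kN·m
Superposition: M = Σ M_i = -4791/50 kN·m ≈ -95.820000 kN·m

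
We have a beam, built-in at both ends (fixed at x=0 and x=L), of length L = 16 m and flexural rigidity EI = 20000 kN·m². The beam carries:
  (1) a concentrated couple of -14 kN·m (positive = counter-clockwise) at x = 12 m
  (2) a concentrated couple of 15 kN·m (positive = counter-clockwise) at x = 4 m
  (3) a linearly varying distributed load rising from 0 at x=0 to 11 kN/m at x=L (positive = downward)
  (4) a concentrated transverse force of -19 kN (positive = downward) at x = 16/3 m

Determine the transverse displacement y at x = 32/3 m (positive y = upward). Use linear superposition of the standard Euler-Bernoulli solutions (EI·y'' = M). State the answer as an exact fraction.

Load 1 — applied couple M₀=-14 kN·m at a=12 m (b=L-a=4):
  y_1 = (R_Ax³/6 - M_Ax²/2)/EI  [x≤a] with R_A=-63/64, M_A=-35/8 = ((-63/64)·(32/3)³/6 - (-35/8)·(32/3)²/2)/20000 = 14/5625 m
Load 2 — applied couple M₀=15 kN·m at a=4 m (b=L-a=12):
  y_2 = (R_Ax³/6 - M_Ax²/2 - M₀(x-a)²/2)/EI  [x>a] with R_A=135/128, M_A=-45/16 = ((135/128)·(32/3)³/6 - (-45/16)·(32/3)²/2 - 15·((32/3)-4)²/2)/20000 = 1/500 m
Load 3 — triangular load w₀=11 kN/m (0→w₀ over full span):
  y_3 = -w₀x²(L-x)²(x+2L)/(120LEI) = -11·(32/3)²·(16-(32/3))²·((32/3)+2·16)/(120·16·20000) = -90112/2278125 m
Load 4 — point force P=-19 kN at a=16/3 m (b=L-a=32/3):
  y_4 = -Pa²(L-x)²(3bL-(3b+a)(L-x))/(6L³EI)  [x>a] = -(-19)·(16/3)²·(16-(32/3))²·(3·(32/3)·16-(3·(32/3)+(16/3))·(16-(32/3)))/(6·16³·20000) = 13376/1366875 m
Superposition: y = Σ y_i = -691109/27337500 m ≈ -0.025281 m

y(32/3) = -691109/27337500 m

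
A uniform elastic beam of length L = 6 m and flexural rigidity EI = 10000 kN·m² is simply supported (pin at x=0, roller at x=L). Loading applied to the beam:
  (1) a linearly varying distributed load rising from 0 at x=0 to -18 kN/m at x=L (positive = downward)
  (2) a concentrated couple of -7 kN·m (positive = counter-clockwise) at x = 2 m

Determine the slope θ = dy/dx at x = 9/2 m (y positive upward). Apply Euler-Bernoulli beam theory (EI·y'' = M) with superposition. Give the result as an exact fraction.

θ(9/2) = -99913/19200000 rad

Load 1 — triangular load w₀=-18 kN/m (0→w₀ over full span):
  θ_1 = -w₀(7L⁴-30L²x²+15x⁴)/(360LEI) = -(-18)·(7·6⁴-30·6²·(9/2)²+15·(9/2)⁴)/(360·6·10000) = -35451/6400000 rad
Load 2 — applied couple M₀=-7 kN·m at a=2 m (b=L-a=4):
  θ_2 = (M₀x²/(2L)-M₀(x-a)+C₁)/EI  [x>a] with C₁=M₀(3b²-L²)/(6L)=-7/3 = ((-7)·(9/2)²/(2·6)-(-7)·((9/2)-2)+(-7/3))/10000 = 161/480000 rad
Superposition: θ = Σ θ_i = -99913/19200000 rad ≈ -0.005204 rad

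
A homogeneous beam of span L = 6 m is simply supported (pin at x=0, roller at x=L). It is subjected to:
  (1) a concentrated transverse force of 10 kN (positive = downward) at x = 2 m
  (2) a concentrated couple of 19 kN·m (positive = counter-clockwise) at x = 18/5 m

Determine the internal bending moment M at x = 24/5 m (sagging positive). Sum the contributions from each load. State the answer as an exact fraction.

Load 1 — point force P=10 kN at a=2 m (b=L-a=4):
  M_1 = Pa(L-x)/L  [x>a] = 10·2·(6-(24/5))/6 = 4 kN·m
Load 2 — applied couple M₀=19 kN·m at a=18/5 m (b=L-a=12/5):
  M_2 = M₀x/L - M₀  [x>a] = 19·(24/5)/6 - 19 = -19/5 kN·m
Superposition: M = Σ M_i = 1/5 kN·m ≈ 0.200000 kN·m

M(24/5) = 1/5 kN·m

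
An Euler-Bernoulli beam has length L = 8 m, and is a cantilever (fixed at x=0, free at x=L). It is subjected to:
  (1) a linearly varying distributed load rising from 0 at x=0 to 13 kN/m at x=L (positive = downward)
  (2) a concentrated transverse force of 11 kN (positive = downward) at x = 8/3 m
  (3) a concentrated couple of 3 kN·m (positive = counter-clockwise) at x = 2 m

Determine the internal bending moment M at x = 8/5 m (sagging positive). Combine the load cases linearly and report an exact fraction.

M(8/5) = -25497/125 kN·m

Load 1 — triangular load w₀=13 kN/m (0→w₀ over full span):
  M_1 = w₀Lx/2 - w₀L²/3 - w₀x³/(6L) = 13·8·(8/5)/2 - 13·8²/3 - 13·(8/5)³/(6·8) = -73216/375 kN·m
Load 2 — point force P=11 kN at a=8/3 m (b=L-a=16/3):
  M_2 = -P(a-x)  [x≤a] = -11·((8/3)-(8/5)) = -176/15 kN·m
Load 3 — applied couple M₀=3 kN·m at a=2 m (b=L-a=6):
  M_3 = M₀  [x≤a] = 3 = 3 kN·m
Superposition: M = Σ M_i = -25497/125 kN·m ≈ -203.976000 kN·m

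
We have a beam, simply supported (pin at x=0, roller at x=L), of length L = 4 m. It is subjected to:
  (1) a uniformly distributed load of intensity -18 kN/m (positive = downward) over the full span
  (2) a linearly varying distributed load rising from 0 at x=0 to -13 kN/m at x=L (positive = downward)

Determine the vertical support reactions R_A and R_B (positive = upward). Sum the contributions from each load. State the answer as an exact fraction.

Load 1 — uniform load w=-18 kN/m over full span:
  R_A = wL/2 = (-18)·4/2 = -36 kN
  R_B = wL/2 = (-18)·4/2 = -36 kN
Load 2 — triangular load w₀=-13 kN/m (0→w₀ over full span):
  R_A = w₀L/6 = (-13)·4/6 = -26/3 kN
  R_B = w₀L/3 = (-13)·4/3 = -52/3 kN
Superposition: R_A = -134/3 kN, R_B = -160/3 kN

R_A = -134/3 kN, R_B = -160/3 kN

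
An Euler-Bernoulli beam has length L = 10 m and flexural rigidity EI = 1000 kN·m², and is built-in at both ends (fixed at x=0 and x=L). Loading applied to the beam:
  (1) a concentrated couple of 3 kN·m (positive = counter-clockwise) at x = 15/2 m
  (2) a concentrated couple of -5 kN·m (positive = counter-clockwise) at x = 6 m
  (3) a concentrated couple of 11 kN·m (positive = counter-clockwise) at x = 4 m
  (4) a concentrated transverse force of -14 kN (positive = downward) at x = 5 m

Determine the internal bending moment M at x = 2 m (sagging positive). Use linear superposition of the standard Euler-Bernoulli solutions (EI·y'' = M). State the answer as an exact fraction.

M(2) = 10491/2000 kN·m

Load 1 — applied couple M₀=3 kN·m at a=15/2 m (b=L-a=5/2):
  M_1 = R_Ax - M_A  [x≤a] with R_A=27/80, M_A=15/16 = (27/80)·2 - (15/16) = -21/80 kN·m
Load 2 — applied couple M₀=-5 kN·m at a=6 m (b=L-a=4):
  M_2 = R_Ax - M_A  [x≤a] with R_A=-18/25, M_A=-8/5 = (-18/25)·2 - (-8/5) = 4/25 kN·m
Load 3 — applied couple M₀=11 kN·m at a=4 m (b=L-a=6):
  M_3 = R_Ax - M_A  [x≤a] with R_A=198/125, M_A=33/25 = (198/125)·2 - (33/25) = 231/125 kN·m
Load 4 — point force P=-14 kN at a=5 m (b=L-a=5):
  M_4 = Pb²(3a+b)x/L³ - Pab²/L²  [x≤a] = (-14)·5²·(3·5+5)·2/10³ - (-14)·5·5²/10² = 7/2 kN·m
Superposition: M = Σ M_i = 10491/2000 kN·m ≈ 5.245500 kN·m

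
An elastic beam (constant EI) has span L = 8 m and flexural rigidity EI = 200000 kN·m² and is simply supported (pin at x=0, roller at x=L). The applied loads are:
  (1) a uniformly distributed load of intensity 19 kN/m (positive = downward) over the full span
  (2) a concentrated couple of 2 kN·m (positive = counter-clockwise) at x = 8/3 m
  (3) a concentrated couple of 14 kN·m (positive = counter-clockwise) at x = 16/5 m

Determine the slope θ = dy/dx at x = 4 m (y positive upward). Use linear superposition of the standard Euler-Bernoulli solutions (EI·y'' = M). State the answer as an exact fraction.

θ(4) = 127/5625000 rad

Load 1 — uniform load w=19 kN/m over full span:
  θ_1 = -w(L³-6Lx²+4x³)/(24EI) = -19·(8³-6·8·4²+4·4³)/(24·200000) = 0 rad
Load 2 — applied couple M₀=2 kN·m at a=8/3 m (b=L-a=16/3):
  θ_2 = (M₀x²/(2L)-M₀(x-a)+C₁)/EI  [x>a] with C₁=M₀(3b²-L²)/(6L)=8/9 = (2·4²/(2·8)-2·(4-(8/3))+(8/9))/200000 = 1/900000 rad
Load 3 — applied couple M₀=14 kN·m at a=16/5 m (b=L-a=24/5):
  θ_3 = (M₀x²/(2L)-M₀(x-a)+C₁)/EI  [x>a] with C₁=M₀(3b²-L²)/(6L)=112/75 = (14·4²/(2·8)-14·(4-(16/5))+(112/75))/200000 = 161/7500000 rad
Superposition: θ = Σ θ_i = 127/5625000 rad ≈ 0.000023 rad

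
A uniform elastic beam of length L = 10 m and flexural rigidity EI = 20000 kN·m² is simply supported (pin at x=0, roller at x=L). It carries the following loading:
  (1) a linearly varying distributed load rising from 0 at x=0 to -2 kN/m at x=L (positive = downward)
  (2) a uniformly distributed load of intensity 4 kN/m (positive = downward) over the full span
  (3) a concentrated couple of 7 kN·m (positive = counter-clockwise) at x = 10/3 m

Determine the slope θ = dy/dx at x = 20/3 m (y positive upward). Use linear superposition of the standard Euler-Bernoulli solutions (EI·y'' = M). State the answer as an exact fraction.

Load 1 — triangular load w₀=-2 kN/m (0→w₀ over full span):
  θ_1 = -w₀(7L⁴-30L²x²+15x⁴)/(360LEI) = -(-2)·(7·10⁴-30·10²·(20/3)²+15·(20/3)⁴)/(360·10·20000) = -91/97200 rad
Load 2 — uniform load w=4 kN/m over full span:
  θ_2 = -w(L³-6Lx²+4x³)/(24EI) = -4·(10³-6·10·(20/3)²+4·(20/3)³)/(24·20000) = 13/3240 rad
Load 3 — applied couple M₀=7 kN·m at a=10/3 m (b=L-a=20/3):
  θ_3 = (M₀x²/(2L)-M₀(x-a)+C₁)/EI  [x>a] with C₁=M₀(3b²-L²)/(6L)=35/9 = (7·(20/3)²/(2·10)-7·((20/3)-(10/3))+(35/9))/20000 = -7/36000 rad
Superposition: θ = Σ θ_i = 2801/972000 rad ≈ 0.002882 rad

θ(20/3) = 2801/972000 rad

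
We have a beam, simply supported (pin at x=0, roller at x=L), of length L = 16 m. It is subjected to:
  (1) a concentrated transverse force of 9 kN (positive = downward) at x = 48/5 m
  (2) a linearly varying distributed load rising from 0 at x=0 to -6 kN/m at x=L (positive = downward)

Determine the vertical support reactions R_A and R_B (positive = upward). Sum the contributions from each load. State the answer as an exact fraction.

R_A = -62/5 kN, R_B = -133/5 kN

Load 1 — point force P=9 kN at a=48/5 m (b=L-a=32/5):
  R_A = Pb/L = 9·(32/5)/16 = 18/5 kN
  R_B = Pa/L = 9·(48/5)/16 = 27/5 kN
Load 2 — triangular load w₀=-6 kN/m (0→w₀ over full span):
  R_A = w₀L/6 = (-6)·16/6 = -16 kN
  R_B = w₀L/3 = (-6)·16/3 = -32 kN
Superposition: R_A = -62/5 kN, R_B = -133/5 kN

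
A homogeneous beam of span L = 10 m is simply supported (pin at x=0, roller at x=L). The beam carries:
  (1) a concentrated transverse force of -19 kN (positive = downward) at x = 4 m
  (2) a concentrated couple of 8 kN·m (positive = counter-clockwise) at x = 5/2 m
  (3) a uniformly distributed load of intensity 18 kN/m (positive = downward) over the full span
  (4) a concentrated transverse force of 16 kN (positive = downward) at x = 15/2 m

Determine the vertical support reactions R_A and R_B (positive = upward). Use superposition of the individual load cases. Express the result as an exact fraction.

R_A = 417/5 kN, R_B = 468/5 kN

Load 1 — point force P=-19 kN at a=4 m (b=L-a=6):
  R_A = Pb/L = (-19)·6/10 = -57/5 kN
  R_B = Pa/L = (-19)·4/10 = -38/5 kN
Load 2 — applied couple M₀=8 kN·m at a=5/2 m (b=L-a=15/2):
  R_A = M₀/L = 8/10 = 4/5 kN
  R_B = -M₀/L = -8/10 = -4/5 kN
Load 3 — uniform load w=18 kN/m over full span:
  R_A = wL/2 = 18·10/2 = 90 kN
  R_B = wL/2 = 18·10/2 = 90 kN
Load 4 — point force P=16 kN at a=15/2 m (b=L-a=5/2):
  R_A = Pb/L = 16·(5/2)/10 = 4 kN
  R_B = Pa/L = 16·(15/2)/10 = 12 kN
Superposition: R_A = 417/5 kN, R_B = 468/5 kN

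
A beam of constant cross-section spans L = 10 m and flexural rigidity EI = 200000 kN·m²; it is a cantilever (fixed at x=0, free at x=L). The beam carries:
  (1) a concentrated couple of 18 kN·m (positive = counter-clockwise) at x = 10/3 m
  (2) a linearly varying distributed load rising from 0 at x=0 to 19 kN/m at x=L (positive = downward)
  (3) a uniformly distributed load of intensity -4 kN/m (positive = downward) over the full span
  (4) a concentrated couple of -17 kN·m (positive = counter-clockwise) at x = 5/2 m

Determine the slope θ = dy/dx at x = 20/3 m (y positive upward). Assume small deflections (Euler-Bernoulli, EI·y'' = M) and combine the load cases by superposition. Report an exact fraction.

Load 1 — applied couple M₀=18 kN·m at a=10/3 m (b=L-a=20/3):
  θ_1 = M₀a/EI  [x>a] = 18·(10/3)/200000 = 3/10000 rad
Load 2 — triangular load w₀=19 kN/m (0→w₀ over full span):
  θ_2 = (w₀Lx²/4-w₀L²x/3-w₀x⁴/(24L))/EI = (19·10·(20/3)²/4-19·10²·(20/3)/3-19·(20/3)⁴/(24·10))/200000 = -551/48600 rad
Load 3 — uniform load w=-4 kN/m over full span:
  θ_3 = -wx(x²-3Lx+3L²)/(6EI) = -(-4)·(20/3)·((20/3)²-3·10·(20/3)+3·10²)/(6·200000) = 13/4050 rad
Load 4 — applied couple M₀=-17 kN·m at a=5/2 m (b=L-a=15/2):
  θ_4 = M₀a/EI  [x>a] = (-17)·(5/2)/200000 = -17/80000 rad
Superposition: θ = Σ θ_i = -156299/19440000 rad ≈ -0.008040 rad

θ(20/3) = -156299/19440000 rad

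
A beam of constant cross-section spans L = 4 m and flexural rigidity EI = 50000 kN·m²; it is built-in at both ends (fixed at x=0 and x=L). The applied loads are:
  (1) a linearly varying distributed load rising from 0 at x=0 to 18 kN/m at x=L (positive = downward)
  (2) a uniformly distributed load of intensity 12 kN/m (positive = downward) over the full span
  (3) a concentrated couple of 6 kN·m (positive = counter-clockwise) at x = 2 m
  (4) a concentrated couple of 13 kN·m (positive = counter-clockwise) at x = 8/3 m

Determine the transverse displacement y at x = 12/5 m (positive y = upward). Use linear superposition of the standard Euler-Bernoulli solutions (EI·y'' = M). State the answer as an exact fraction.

Load 1 — triangular load w₀=18 kN/m (0→w₀ over full span):
  y_1 = -w₀x²(L-x)²(x+2L)/(120LEI) = -18·(12/5)²·(4-(12/5))²·((12/5)+2·4)/(120·4·50000) = -5616/48828125 m
Load 2 — uniform load w=12 kN/m over full span:
  y_2 = -wx²(L-x)²/(24EI) = -12·(12/5)²·(4-(12/5))²/(24·50000) = -288/1953125 m
Load 3 — applied couple M₀=6 kN·m at a=2 m (b=L-a=2):
  y_3 = (R_Ax³/6 - M_Ax²/2 - M₀(x-a)²/2)/EI  [x>a] with R_A=9/4, M_A=3/2 = ((9/4)·(12/5)³/6 - (3/2)·(12/5)²/2 - 6·((12/5)-2)²/2)/50000 = 3/390625 m
Load 4 — applied couple M₀=13 kN·m at a=8/3 m (b=L-a=4/3):
  y_4 = (R_Ax³/6 - M_Ax²/2)/EI  [x≤a] with R_A=13/3, M_A=13/3 = ((13/3)·(12/5)³/6 - (13/3)·(12/5)²/2)/50000 = -39/781250 m
Superposition: y = Σ y_i = -29757/97656250 m ≈ -0.000305 m

y(12/5) = -29757/97656250 m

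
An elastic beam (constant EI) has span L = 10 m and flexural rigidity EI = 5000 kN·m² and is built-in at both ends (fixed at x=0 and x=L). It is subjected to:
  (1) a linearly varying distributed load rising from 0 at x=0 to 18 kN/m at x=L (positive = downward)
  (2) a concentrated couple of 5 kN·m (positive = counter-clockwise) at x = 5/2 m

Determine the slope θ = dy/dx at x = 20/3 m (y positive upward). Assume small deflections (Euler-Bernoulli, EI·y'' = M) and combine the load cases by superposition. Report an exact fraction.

θ(20/3) = 43/4320 rad

Load 1 — triangular load w₀=18 kN/m (0→w₀ over full span):
  θ_1 = -w₀(2x(L-x)(L-2x)(x+2L)+x²(L-x)²)/(120LEI) = -18·(2·(20/3)·(10-(20/3))·(10-2·(20/3))·((20/3)+2·10)+(20/3)²·(10-(20/3))²)/(120·10·5000) = 7/675 rad
Load 2 — applied couple M₀=5 kN·m at a=5/2 m (b=L-a=15/2):
  θ_2 = (R_Ax²/2 - M_Ax - M₀(x-a))/EI  [x>a] with R_A=9/16, M_A=-15/16 = ((9/16)·(20/3)²/2 - (-15/16)·(20/3) - 5·((20/3)-(5/2)))/5000 = -1/2400 rad
Superposition: θ = Σ θ_i = 43/4320 rad ≈ 0.009954 rad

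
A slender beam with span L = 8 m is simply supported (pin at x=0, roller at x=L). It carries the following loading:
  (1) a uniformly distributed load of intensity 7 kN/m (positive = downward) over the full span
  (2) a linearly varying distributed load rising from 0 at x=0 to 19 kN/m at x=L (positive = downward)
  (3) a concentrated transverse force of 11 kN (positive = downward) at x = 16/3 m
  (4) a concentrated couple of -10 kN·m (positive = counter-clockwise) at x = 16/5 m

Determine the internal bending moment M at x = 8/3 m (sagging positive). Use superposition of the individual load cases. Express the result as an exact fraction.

Load 1 — uniform load w=7 kN/m over full span:
  M_1 = wx(L-x)/2 = 7·(8/3)·(8-(8/3))/2 = 448/9 kN·m
Load 2 — triangular load w₀=19 kN/m (0→w₀ over full span):
  M_2 = w₀Lx/6 - w₀x³/(6L) = 19·8·(8/3)/6 - 19·(8/3)³/(6·8) = 4864/81 kN·m
Load 3 — point force P=11 kN at a=16/3 m (b=L-a=8/3):
  M_3 = Pbx/L  [x≤a] = 11·(8/3)·(8/3)/8 = 88/9 kN·m
Load 4 — applied couple M₀=-10 kN·m at a=16/5 m (b=L-a=24/5):
  M_4 = M₀x/L  [x≤a] = (-10)·(8/3)/8 = -10/3 kN·m
Superposition: M = Σ M_i = 9418/81 kN·m ≈ 116.271605 kN·m

M(8/3) = 9418/81 kN·m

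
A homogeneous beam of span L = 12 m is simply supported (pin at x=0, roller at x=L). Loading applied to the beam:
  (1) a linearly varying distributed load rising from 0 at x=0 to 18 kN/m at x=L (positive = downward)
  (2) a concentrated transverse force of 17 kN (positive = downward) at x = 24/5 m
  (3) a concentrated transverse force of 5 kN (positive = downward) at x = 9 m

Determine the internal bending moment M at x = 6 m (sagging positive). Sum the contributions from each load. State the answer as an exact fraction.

M(6) = 2103/10 kN·m

Load 1 — triangular load w₀=18 kN/m (0→w₀ over full span):
  M_1 = w₀Lx/6 - w₀x³/(6L) = 18·12·6/6 - 18·6³/(6·12) = 162 kN·m
Load 2 — point force P=17 kN at a=24/5 m (b=L-a=36/5):
  M_2 = Pa(L-x)/L  [x>a] = 17·(24/5)·(12-6)/12 = 204/5 kN·m
Load 3 — point force P=5 kN at a=9 m (b=L-a=3):
  M_3 = Pbx/L  [x≤a] = 5·3·6/12 = 15/2 kN·m
Superposition: M = Σ M_i = 2103/10 kN·m ≈ 210.300000 kN·m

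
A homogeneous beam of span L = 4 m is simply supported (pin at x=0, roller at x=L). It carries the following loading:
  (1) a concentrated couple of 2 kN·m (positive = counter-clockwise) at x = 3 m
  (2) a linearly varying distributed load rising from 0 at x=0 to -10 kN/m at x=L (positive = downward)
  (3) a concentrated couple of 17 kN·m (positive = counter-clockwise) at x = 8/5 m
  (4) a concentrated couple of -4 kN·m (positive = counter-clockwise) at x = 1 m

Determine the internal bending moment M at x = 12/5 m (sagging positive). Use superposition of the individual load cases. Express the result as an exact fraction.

M(12/5) = -356/25 kN·m

Load 1 — applied couple M₀=2 kN·m at a=3 m (b=L-a=1):
  M_1 = M₀x/L  [x≤a] = 2·(12/5)/4 = 6/5 kN·m
Load 2 — triangular load w₀=-10 kN/m (0→w₀ over full span):
  M_2 = w₀Lx/6 - w₀x³/(6L) = (-10)·4·(12/5)/6 - (-10)·(12/5)³/(6·4) = -256/25 kN·m
Load 3 — applied couple M₀=17 kN·m at a=8/5 m (b=L-a=12/5):
  M_3 = M₀x/L - M₀  [x>a] = 17·(12/5)/4 - 17 = -34/5 kN·m
Load 4 — applied couple M₀=-4 kN·m at a=1 m (b=L-a=3):
  M_4 = M₀x/L - M₀  [x>a] = (-4)·(12/5)/4 - (-4) = 8/5 kN·m
Superposition: M = Σ M_i = -356/25 kN·m ≈ -14.240000 kN·m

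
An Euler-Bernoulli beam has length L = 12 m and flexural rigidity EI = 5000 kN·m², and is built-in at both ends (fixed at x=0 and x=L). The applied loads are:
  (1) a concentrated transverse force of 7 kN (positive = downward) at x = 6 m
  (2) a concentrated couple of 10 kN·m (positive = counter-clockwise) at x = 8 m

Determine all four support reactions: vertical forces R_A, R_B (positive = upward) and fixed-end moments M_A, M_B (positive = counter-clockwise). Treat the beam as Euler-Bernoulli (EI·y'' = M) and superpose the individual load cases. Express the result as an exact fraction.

Load 1 — point force P=7 kN at a=6 m (b=L-a=6):
  R_A = Pb²(3a+b)/L³ = 7·6²·(3·6+6)/12³ = 7/2 kN
  M_A = Pab²/L² = 7·6·6²/12² = 21/2 kN·m
  R_B = Pa²(a+3b)/L³ = 7·6²·(6+3·6)/12³ = 7/2 kN
  M_B = -Pa²b/L² = -7·6²·6/12² = -21/2 kN·m
Load 2 — applied couple M₀=10 kN·m at a=8 m (b=L-a=4):
  R_A = 6M₀ab/L³ = 6·10·8·4/12³ = 10/9 kN
  M_A = M₀b(2a-b)/L² = 10·4·(2·8-4)/12² = 10/3 kN·m
  R_B = -6M₀ab/L³ = -6·10·8·4/12³ = -10/9 kN
  M_B = M₀a(2b-a)/L² = 10·8·(2·4-8)/12² = 0 kN·m
Superposition: R_A = 83/18 kN, M_A = 83/6 kN·m, R_B = 43/18 kN, M_B = -21/2 kN·m

R_A = 83/18 kN, M_A = 83/6 kN·m, R_B = 43/18 kN, M_B = -21/2 kN·m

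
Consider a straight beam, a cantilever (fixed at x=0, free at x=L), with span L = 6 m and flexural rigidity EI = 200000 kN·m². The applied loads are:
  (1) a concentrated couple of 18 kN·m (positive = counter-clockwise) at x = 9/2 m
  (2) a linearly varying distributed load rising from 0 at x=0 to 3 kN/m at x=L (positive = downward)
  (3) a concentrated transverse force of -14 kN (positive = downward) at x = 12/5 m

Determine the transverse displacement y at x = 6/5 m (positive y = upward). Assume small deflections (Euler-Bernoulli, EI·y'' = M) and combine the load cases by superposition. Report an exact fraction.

y(6/5) = 76419/1562500000 m

Load 1 — applied couple M₀=18 kN·m at a=9/2 m (b=L-a=3/2):
  y_1 = M₀x²/(2EI)  [x≤a] = 18·(6/5)²/(2·200000) = 81/1250000 m
Load 2 — triangular load w₀=3 kN/m (0→w₀ over full span):
  y_2 = (w₀Lx³/12-w₀L²x²/6-w₀x⁵/(120L))/EI = (3·6·(6/5)³/12-3·6²·(6/5)²/6-3·(6/5)⁵/(120·6))/200000 = -182331/1562500000 m
Load 3 — point force P=-14 kN at a=12/5 m (b=L-a=18/5):
  y_3 = -Px²(3a-x)/(6EI)  [x≤a] = -(-14)·(6/5)²·(3·(12/5)-(6/5))/(6·200000) = 63/625000 m
Superposition: y = Σ y_i = 76419/1562500000 m ≈ 0.000049 m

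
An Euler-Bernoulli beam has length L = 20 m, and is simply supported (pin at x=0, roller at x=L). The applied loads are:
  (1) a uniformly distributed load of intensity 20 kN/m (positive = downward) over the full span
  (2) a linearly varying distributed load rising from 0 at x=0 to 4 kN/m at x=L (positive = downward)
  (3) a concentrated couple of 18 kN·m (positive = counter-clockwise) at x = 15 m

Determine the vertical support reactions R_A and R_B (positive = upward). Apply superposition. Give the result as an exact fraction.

Load 1 — uniform load w=20 kN/m over full span:
  R_A = wL/2 = 20·20/2 = 200 kN
  R_B = wL/2 = 20·20/2 = 200 kN
Load 2 — triangular load w₀=4 kN/m (0→w₀ over full span):
  R_A = w₀L/6 = 4·20/6 = 40/3 kN
  R_B = w₀L/3 = 4·20/3 = 80/3 kN
Load 3 — applied couple M₀=18 kN·m at a=15 m (b=L-a=5):
  R_A = M₀/L = 18/20 = 9/10 kN
  R_B = -M₀/L = -18/20 = -9/10 kN
Superposition: R_A = 6427/30 kN, R_B = 6773/30 kN

R_A = 6427/30 kN, R_B = 6773/30 kN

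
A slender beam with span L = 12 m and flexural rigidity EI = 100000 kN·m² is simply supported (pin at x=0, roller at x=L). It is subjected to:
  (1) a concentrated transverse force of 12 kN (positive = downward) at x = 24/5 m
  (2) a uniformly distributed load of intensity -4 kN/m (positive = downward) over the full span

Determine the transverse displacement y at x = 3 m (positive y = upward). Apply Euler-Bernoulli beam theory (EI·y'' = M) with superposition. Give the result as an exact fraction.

y(3) = 117531/25000000 m

Load 1 — point force P=12 kN at a=24/5 m (b=L-a=36/5):
  y_1 = -Pbx(L²-b²-x²)/(6LEI)  [x≤a] = -12·(36/5)·3·(12²-(36/5)²-3²)/(6·12·100000) = -18711/6250000 m
Load 2 — uniform load w=-4 kN/m over full span:
  y_2 = -wx(L³-2Lx²+x³)/(24EI) = -(-4)·3·(12³-2·12·3²+3³)/(24·100000) = 1539/200000 m
Superposition: y = Σ y_i = 117531/25000000 m ≈ 0.004701 m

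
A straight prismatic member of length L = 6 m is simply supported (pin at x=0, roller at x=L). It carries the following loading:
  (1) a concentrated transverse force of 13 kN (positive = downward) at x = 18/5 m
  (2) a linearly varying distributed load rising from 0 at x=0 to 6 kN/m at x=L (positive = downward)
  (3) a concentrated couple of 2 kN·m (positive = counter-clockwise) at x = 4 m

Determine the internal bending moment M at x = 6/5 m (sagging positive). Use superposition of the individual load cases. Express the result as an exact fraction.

M(6/5) = 1694/125 kN·m

Load 1 — point force P=13 kN at a=18/5 m (b=L-a=12/5):
  M_1 = Pbx/L  [x≤a] = 13·(12/5)·(6/5)/6 = 156/25 kN·m
Load 2 — triangular load w₀=6 kN/m (0→w₀ over full span):
  M_2 = w₀Lx/6 - w₀x³/(6L) = 6·6·(6/5)/6 - 6·(6/5)³/(6·6) = 864/125 kN·m
Load 3 — applied couple M₀=2 kN·m at a=4 m (b=L-a=2):
  M_3 = M₀x/L  [x≤a] = 2·(6/5)/6 = 2/5 kN·m
Superposition: M = Σ M_i = 1694/125 kN·m ≈ 13.552000 kN·m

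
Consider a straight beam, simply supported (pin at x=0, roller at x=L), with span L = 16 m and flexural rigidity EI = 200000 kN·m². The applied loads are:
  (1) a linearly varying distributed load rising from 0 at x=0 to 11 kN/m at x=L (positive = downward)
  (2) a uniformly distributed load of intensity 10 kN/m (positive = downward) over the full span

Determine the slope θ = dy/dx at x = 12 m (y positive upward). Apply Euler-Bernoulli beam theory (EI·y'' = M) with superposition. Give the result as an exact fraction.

θ(12) = 40843/4500000 rad

Load 1 — triangular load w₀=11 kN/m (0→w₀ over full span):
  θ_1 = -w₀(7L⁴-30L²x²+15x⁴)/(360LEI) = -11·(7·16⁴-30·16²·12²+15·12⁴)/(360·16·200000) = 14443/4500000 rad
Load 2 — uniform load w=10 kN/m over full span:
  θ_2 = -w(L³-6Lx²+4x³)/(24EI) = -10·(16³-6·16·12²+4·12³)/(24·200000) = 11/1875 rad
Superposition: θ = Σ θ_i = 40843/4500000 rad ≈ 0.009076 rad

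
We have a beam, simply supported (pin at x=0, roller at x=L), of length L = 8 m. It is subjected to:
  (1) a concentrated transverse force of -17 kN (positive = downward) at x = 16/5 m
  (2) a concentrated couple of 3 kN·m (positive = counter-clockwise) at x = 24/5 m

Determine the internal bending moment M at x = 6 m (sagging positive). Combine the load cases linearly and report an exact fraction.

M(6) = -287/20 kN·m

Load 1 — point force P=-17 kN at a=16/5 m (b=L-a=24/5):
  M_1 = Pa(L-x)/L  [x>a] = (-17)·(16/5)·(8-6)/8 = -68/5 kN·m
Load 2 — applied couple M₀=3 kN·m at a=24/5 m (b=L-a=16/5):
  M_2 = M₀x/L - M₀  [x>a] = 3·6/8 - 3 = -3/4 kN·m
Superposition: M = Σ M_i = -287/20 kN·m ≈ -14.350000 kN·m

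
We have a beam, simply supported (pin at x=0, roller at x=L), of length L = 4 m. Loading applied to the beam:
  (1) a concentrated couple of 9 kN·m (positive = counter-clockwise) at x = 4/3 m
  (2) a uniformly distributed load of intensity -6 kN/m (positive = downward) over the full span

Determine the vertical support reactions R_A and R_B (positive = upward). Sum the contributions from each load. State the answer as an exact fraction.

R_A = -39/4 kN, R_B = -57/4 kN

Load 1 — applied couple M₀=9 kN·m at a=4/3 m (b=L-a=8/3):
  R_A = M₀/L = 9/4 kN
  R_B = -M₀/L = -9/4 kN
Load 2 — uniform load w=-6 kN/m over full span:
  R_A = wL/2 = (-6)·4/2 = -12 kN
  R_B = wL/2 = (-6)·4/2 = -12 kN
Superposition: R_A = -39/4 kN, R_B = -57/4 kN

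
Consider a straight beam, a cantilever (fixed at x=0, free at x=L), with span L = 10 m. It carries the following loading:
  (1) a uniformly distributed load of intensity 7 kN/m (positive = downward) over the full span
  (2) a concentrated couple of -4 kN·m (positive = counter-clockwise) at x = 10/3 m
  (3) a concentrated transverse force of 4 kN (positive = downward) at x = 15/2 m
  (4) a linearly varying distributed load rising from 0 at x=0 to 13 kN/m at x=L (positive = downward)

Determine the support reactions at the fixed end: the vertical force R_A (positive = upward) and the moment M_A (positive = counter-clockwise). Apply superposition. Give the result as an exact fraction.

Load 1 — uniform load w=7 kN/m over full span:
  R_A = wL = 7·10 = 70 kN
  M_A = wL²/2 = 7·10²/2 = 350 kN·m
Load 2 — applied couple M₀=-4 kN·m at a=10/3 m (b=L-a=20/3):
  R_A = 0 kN
  M_A = -M₀ = -(-4) = 4 kN·m
Load 3 — point force P=4 kN at a=15/2 m (b=L-a=5/2):
  R_A = P = 4 kN
  M_A = Pa = 4·(15/2) = 30 kN·m
Load 4 — triangular load w₀=13 kN/m (0→w₀ over full span):
  R_A = w₀L/2 = 13·10/2 = 65 kN
  M_A = w₀L²/3 = 13·10²/3 = 1300/3 kN·m
Superposition: R_A = 139 kN, M_A = 2452/3 kN·m

R_A = 139 kN, M_A = 2452/3 kN·m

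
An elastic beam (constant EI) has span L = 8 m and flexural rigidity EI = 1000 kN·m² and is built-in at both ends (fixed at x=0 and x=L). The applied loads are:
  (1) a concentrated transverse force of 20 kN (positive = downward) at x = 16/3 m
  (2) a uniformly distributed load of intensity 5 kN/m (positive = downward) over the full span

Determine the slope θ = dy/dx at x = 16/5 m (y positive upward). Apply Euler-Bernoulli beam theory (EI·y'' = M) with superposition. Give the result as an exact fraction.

Load 1 — point force P=20 kN at a=16/3 m (b=L-a=8/3):
  θ_1 = -Pb²x(2aL-(3a+b)x)/(2L³EI)  [x≤a] = -20·(8/3)²·(16/5)·(2·(16/3)·8-(3·(16/3)+(8/3))·(16/5))/(2·8³·1000) = -64/5625 rad
Load 2 — uniform load w=5 kN/m over full span:
  θ_2 = -wx(L-x)(L-2x)/(12EI) = -5·(16/5)·(8-(16/5))·(8-2·(16/5))/(12·1000) = -32/3125 rad
Superposition: θ = Σ θ_i = -608/28125 rad ≈ -0.021618 rad

θ(16/5) = -608/28125 rad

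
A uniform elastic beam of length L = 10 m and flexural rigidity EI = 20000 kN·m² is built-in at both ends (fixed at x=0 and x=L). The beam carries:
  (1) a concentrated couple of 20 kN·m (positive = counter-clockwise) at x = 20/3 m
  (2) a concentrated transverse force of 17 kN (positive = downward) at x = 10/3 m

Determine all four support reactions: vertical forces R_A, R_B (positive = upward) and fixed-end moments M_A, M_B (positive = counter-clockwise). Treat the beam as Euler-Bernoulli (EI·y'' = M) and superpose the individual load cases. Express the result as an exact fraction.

R_A = 412/27 kN, M_A = 860/27 kN·m, R_B = 47/27 kN, M_B = -340/27 kN·m

Load 1 — applied couple M₀=20 kN·m at a=20/3 m (b=L-a=10/3):
  R_A = 6M₀ab/L³ = 6·20·(20/3)·(10/3)/10³ = 8/3 kN
  M_A = M₀b(2a-b)/L² = 20·(10/3)·(2·(20/3)-(10/3))/10² = 20/3 kN·m
  R_B = -6M₀ab/L³ = -6·20·(20/3)·(10/3)/10³ = -8/3 kN
  M_B = M₀a(2b-a)/L² = 20·(20/3)·(2·(10/3)-(20/3))/10² = 0 kN·m
Load 2 — point force P=17 kN at a=10/3 m (b=L-a=20/3):
  R_A = Pb²(3a+b)/L³ = 17·(20/3)²·(3·(10/3)+(20/3))/10³ = 340/27 kN
  M_A = Pab²/L² = 17·(10/3)·(20/3)²/10² = 680/27 kN·m
  R_B = Pa²(a+3b)/L³ = 17·(10/3)²·((10/3)+3·(20/3))/10³ = 119/27 kN
  M_B = -Pa²b/L² = -17·(10/3)²·(20/3)/10² = -340/27 kN·m
Superposition: R_A = 412/27 kN, M_A = 860/27 kN·m, R_B = 47/27 kN, M_B = -340/27 kN·m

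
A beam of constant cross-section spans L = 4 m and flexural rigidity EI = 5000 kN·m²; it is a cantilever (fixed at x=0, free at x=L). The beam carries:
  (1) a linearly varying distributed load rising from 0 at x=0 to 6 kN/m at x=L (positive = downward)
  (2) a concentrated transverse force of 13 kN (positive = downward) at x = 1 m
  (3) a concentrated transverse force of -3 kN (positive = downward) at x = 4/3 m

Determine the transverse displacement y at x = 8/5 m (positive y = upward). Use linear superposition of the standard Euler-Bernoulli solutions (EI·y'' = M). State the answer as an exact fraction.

y(8/5) = -32105467/4218750000 m

Load 1 — triangular load w₀=6 kN/m (0→w₀ over full span):
  y_1 = (w₀Lx³/12-w₀L²x²/6-w₀x⁵/(120L))/EI = (6·4·(8/5)³/12-6·4²·(8/5)²/6-6·(8/5)⁵/(120·4))/5000 = -64256/9765625 m
Load 2 — point force P=13 kN at a=1 m (b=L-a=3):
  y_2 = -Pa²(3x-a)/(6EI)  [x>a] = -13·1²·(3·(8/5)-1)/(6·5000) = -247/150000 m
Load 3 — point force P=-3 kN at a=4/3 m (b=L-a=8/3):
  y_3 = -Pa²(3x-a)/(6EI)  [x>a] = -(-3)·(4/3)²·(3·(8/5)-(4/3))/(6·5000) = 52/84375 m
Superposition: y = Σ y_i = -32105467/4218750000 m ≈ -0.007610 m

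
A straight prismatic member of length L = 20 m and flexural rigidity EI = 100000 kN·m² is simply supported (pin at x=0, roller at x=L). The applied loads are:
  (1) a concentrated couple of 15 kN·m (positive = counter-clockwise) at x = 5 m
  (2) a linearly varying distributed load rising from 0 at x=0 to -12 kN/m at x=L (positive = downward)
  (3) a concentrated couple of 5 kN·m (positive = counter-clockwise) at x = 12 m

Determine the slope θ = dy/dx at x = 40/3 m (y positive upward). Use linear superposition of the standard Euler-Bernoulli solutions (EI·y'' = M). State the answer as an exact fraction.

θ(40/3) = -593461/64800000 rad

Load 1 — applied couple M₀=15 kN·m at a=5 m (b=L-a=15):
  θ_1 = (M₀x²/(2L)-M₀(x-a)+C₁)/EI  [x>a] with C₁=M₀(3b²-L²)/(6L)=275/8 = (15·(40/3)²/(2·20)-15·((40/3)-5)+(275/8))/100000 = -23/96000 rad
Load 2 — triangular load w₀=-12 kN/m (0→w₀ over full span):
  θ_2 = -w₀(7L⁴-30L²x²+15x⁴)/(360LEI) = -(-12)·(7·20⁴-30·20²·(40/3)²+15·(40/3)⁴)/(360·20·100000) = -91/10125 rad
Load 3 — applied couple M₀=5 kN·m at a=12 m (b=L-a=8):
  θ_3 = (M₀x²/(2L)-M₀(x-a)+C₁)/EI  [x>a] with C₁=M₀(3b²-L²)/(6L)=-26/3 = (5·(40/3)²/(2·20)-5·((40/3)-12)+(-26/3))/100000 = 31/450000 rad
Superposition: θ = Σ θ_i = -593461/64800000 rad ≈ -0.009158 rad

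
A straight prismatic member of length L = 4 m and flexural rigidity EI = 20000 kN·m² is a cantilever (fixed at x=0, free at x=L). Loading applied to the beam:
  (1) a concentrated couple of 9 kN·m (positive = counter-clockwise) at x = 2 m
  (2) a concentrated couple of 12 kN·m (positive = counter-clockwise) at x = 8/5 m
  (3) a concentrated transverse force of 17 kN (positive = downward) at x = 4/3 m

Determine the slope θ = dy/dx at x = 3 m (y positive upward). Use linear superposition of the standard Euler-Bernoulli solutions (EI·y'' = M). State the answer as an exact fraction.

θ(3) = 497/450000 rad

Load 1 — applied couple M₀=9 kN·m at a=2 m (b=L-a=2):
  θ_1 = M₀a/EI  [x>a] = 9·2/20000 = 9/10000 rad
Load 2 — applied couple M₀=12 kN·m at a=8/5 m (b=L-a=12/5):
  θ_2 = M₀a/EI  [x>a] = 12·(8/5)/20000 = 3/3125 rad
Load 3 — point force P=17 kN at a=4/3 m (b=L-a=8/3):
  θ_3 = -Pa²/(2EI)  [x>a] = -17·(4/3)²/(2·20000) = -17/22500 rad
Superposition: θ = Σ θ_i = 497/450000 rad ≈ 0.001104 rad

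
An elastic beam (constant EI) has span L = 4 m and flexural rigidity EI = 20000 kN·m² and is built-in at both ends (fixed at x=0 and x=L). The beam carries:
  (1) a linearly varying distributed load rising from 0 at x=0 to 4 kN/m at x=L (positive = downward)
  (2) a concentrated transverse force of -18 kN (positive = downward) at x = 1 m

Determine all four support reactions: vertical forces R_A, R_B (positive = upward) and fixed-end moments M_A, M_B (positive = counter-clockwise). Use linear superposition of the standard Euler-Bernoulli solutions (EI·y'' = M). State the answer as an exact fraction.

Load 1 — triangular load w₀=4 kN/m (0→w₀ over full span):
  R_A = 3w₀L/20 = 3·4·4/20 = 12/5 kN
  M_A = w₀L²/30 = 4·4²/30 = 32/15 kN·m
  R_B = 7w₀L/20 = 7·4·4/20 = 28/5 kN
  M_B = -w₀L²/20 = -4·4²/20 = -16/5 kN·m
Load 2 — point force P=-18 kN at a=1 m (b=L-a=3):
  R_A = Pb²(3a+b)/L³ = (-18)·3²·(3·1+3)/4³ = -243/16 kN
  M_A = Pab²/L² = (-18)·1·3²/4² = -81/8 kN·m
  R_B = Pa²(a+3b)/L³ = (-18)·1²·(1+3·3)/4³ = -45/16 kN
  M_B = -Pa²b/L² = -(-18)·1²·3/4² = 27/8 kN·m
Superposition: R_A = -1023/80 kN, M_A = -959/120 kN·m, R_B = 223/80 kN, M_B = 7/40 kN·m

R_A = -1023/80 kN, M_A = -959/120 kN·m, R_B = 223/80 kN, M_B = 7/40 kN·m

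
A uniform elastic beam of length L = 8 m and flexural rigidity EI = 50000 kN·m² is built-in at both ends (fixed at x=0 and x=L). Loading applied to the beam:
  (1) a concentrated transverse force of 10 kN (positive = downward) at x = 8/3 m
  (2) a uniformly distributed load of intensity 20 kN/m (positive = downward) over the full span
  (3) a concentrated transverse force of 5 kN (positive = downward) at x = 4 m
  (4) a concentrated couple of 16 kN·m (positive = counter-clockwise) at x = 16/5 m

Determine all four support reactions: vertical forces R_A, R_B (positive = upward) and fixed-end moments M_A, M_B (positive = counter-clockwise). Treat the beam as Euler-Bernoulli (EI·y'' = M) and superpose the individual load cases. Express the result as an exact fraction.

Load 1 — point force P=10 kN at a=8/3 m (b=L-a=16/3):
  R_A = Pb²(3a+b)/L³ = 10·(16/3)²·(3·(8/3)+(16/3))/8³ = 200/27 kN
  M_A = Pab²/L² = 10·(8/3)·(16/3)²/8² = 320/27 kN·m
  R_B = Pa²(a+3b)/L³ = 10·(8/3)²·((8/3)+3·(16/3))/8³ = 70/27 kN
  M_B = -Pa²b/L² = -10·(8/3)²·(16/3)/8² = -160/27 kN·m
Load 2 — uniform load w=20 kN/m over full span:
  R_A = wL/2 = 20·8/2 = 80 kN
  M_A = wL²/12 = 20·8²/12 = 320/3 kN·m
  R_B = wL/2 = 20·8/2 = 80 kN
  M_B = -wL²/12 = -20·8²/12 = -320/3 kN·m
Load 3 — point force P=5 kN at a=4 m (b=L-a=4):
  R_A = Pb²(3a+b)/L³ = 5·4²·(3·4+4)/8³ = 5/2 kN
  M_A = Pab²/L² = 5·4·4²/8² = 5 kN·m
  R_B = Pa²(a+3b)/L³ = 5·4²·(4+3·4)/8³ = 5/2 kN
  M_B = -Pa²b/L² = -5·4²·4/8² = -5 kN·m
Load 4 — applied couple M₀=16 kN·m at a=16/5 m (b=L-a=24/5):
  R_A = 6M₀ab/L³ = 6·16·(16/5)·(24/5)/8³ = 72/25 kN
  M_A = M₀b(2a-b)/L² = 16·(24/5)·(2·(16/5)-(24/5))/8² = 48/25 kN·m
  R_B = -6M₀ab/L³ = -6·16·(16/5)·(24/5)/8³ = -72/25 kN
  M_B = M₀a(2b-a)/L² = 16·(16/5)·(2·(24/5)-(16/5))/8² = 128/25 kN·m
Superposition: R_A = 125263/1350 kN, M_A = 84671/675 kN·m, R_B = 110987/1350 kN, M_B = -75919/675 kN·m

R_A = 125263/1350 kN, M_A = 84671/675 kN·m, R_B = 110987/1350 kN, M_B = -75919/675 kN·m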